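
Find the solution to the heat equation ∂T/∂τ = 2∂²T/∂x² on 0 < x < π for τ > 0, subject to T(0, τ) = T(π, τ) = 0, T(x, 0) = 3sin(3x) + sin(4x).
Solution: Separating variables: T = Σ c_n exp(-2n²τ) sin(nx). From T(x,0) = 3sin(3x) + sin(4x): c_3=3, c_4=1.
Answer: T(x, τ) = 3exp(-18τ)sin(3x) + exp(-32τ)sin(4x)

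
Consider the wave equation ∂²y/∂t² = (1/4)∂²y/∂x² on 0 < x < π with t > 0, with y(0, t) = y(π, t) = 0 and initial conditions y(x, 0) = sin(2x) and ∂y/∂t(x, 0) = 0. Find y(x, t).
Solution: Separating variables: y = Σ [A_n cos(ω_n t) + B_n sin(ω_n t)] sin(nx), ω_n = n/2. From ICs: A_2=1.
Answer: y(x, t) = sin(2x)cos(t)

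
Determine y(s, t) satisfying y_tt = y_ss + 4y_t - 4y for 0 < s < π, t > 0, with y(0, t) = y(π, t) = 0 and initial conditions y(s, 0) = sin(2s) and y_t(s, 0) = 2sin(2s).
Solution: Substitute y = exp(2t)u.
Then y_t = exp(2t)(u_t + 2u), y_tt = exp(2t)(u_tt + 4u_t + 4u), y_ss = exp(2t)u_ss; substituting and dividing by exp(2t), the lower-order terms cancel: u_tt = u_ss (standard wave equation).
Data for u: u(s,0) = y(s,0) = sin(2s); u_t(s,0) = y_t(s,0) - 2y(s,0) = 0. The boundary conditions carry over: u(0,t) = u(π,t) = 0.
Separating variables: u = Σ [A_n cos(ω_n t) + B_n sin(ω_n t)] sin(ns), ω_n = n. From ICs: A_2=1.
So u(s,t) = sin(2s)cos(2t), and y(s,t) = exp(2t)u(s,t).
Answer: y(s, t) = exp(2t)sin(2s)cos(2t)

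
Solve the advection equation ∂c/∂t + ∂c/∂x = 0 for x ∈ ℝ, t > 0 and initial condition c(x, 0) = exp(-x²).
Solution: By method of characteristics (waves move right with speed 1):
Along characteristics x - t = const, c is constant, so c(x,t) = f(x - t) with f = c(·, 0).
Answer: c(x, t) = exp(-(-t + x)²)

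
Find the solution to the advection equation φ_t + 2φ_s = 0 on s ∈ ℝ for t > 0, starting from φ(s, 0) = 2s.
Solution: By method of characteristics (waves move right with speed 2):
Along characteristics s - 2t = const, φ is constant, so φ(s,t) = f(s - 2t) with f = φ(·, 0).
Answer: φ(s, t) = 2s - 4t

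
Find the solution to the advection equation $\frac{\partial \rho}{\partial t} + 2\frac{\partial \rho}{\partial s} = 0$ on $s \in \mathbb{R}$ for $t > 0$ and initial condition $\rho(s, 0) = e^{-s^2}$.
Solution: By method of characteristics (waves move right with speed 2):
Along characteristics $s - 2t =$ const, $\rho$ is constant, so $\rho(s,t) = f(s - 2t)$ with $f = \rho( \cdot , 0)$.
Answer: $\rho(s, t) = e^{-(s - 2 t)^2}$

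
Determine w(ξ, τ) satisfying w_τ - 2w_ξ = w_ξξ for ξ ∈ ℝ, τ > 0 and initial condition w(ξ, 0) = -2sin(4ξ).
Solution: Change to a moving frame: let η = ξ + 2τ, σ = τ and write w(ξ,τ) = u(η,σ).
By the chain rule w_τ = u_σ + 2u_η, w_ξ = u_η, w_ξξ = u_ηη.
Then w_τ - 2w_ξ = u_σ: the advection term cancels and the PDE becomes the heat equation u_σ = u_ηη on η ∈ ℝ.
Initial data: u(η,0) = w(η,0) = -2sin(4η).
On η ∈ ℝ each mode satisfies (sin(nη))″ = -n² sin(nη), so exp(-n²σ) sin(nη) solves the heat equation; by superposition u(η,σ) = Σ c_n exp(-n²σ) sin(nη).
Reading off the coefficients: c_4=-2, so u(η,σ) = -2exp(-16σ)sin(4η).
Substituting back η = ξ + 2τ, σ = τ: w(ξ,τ) = u(ξ + 2τ, τ).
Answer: w(ξ, τ) = -2exp(-16τ)sin(4ξ + 8τ)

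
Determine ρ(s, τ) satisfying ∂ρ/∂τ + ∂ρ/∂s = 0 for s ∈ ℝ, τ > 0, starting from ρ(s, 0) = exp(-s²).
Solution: By method of characteristics (waves move right with speed 1):
Along characteristics s - τ = const, ρ is constant, so ρ(s,τ) = f(s - τ) with f = ρ(·, 0).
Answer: ρ(s, τ) = exp(-(s - τ)²)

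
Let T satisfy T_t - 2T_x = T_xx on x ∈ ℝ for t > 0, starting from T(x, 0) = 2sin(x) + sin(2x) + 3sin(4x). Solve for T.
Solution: Moving frame: η = x + 2t, σ = t, T = u(η,σ), so T_t = u_σ + 2u_η and T_xx = u_ηη.
Hence T_t - 2T_x = u_σ and the PDE becomes the heat equation u_σ = u_ηη on η ∈ ℝ.
Initial data: u(η,0) = T(η,0) = 2sin(η) + sin(2η) + 3sin(4η). Each mode sin(nη) decays as exp(-n²σ) on ℝ, so u(η,σ) = Σ c_n exp(-n²σ) sin(nη) with c_1=2, c_2=1, c_4=3: u(η,σ) = 2exp(-σ)sin(η) + exp(-4σ)sin(2η) + 3exp(-16σ)sin(4η).
Substituting back: T(x,t) = u(x + 2t, t).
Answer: T(x, t) = 2exp(-t)sin(2t + x) + exp(-4t)sin(4t + 2x) + 3exp(-16t)sin(8t + 4x)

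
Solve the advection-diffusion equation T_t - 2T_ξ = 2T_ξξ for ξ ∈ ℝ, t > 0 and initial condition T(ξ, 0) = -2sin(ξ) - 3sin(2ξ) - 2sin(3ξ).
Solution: Moving frame: η = ξ + 2t, σ = t, T = u(η,σ), so T_t = u_σ + 2u_η and T_ξξ = u_ηη.
Hence T_t - 2T_ξ = u_σ and the PDE becomes the heat equation u_σ = 2u_ηη on η ∈ ℝ.
Initial data: u(η,0) = T(η,0) = -2sin(η) - 3sin(2η) - 2sin(3η). Each mode sin(nη) decays as exp(-2n²σ) on ℝ, so u(η,σ) = Σ c_n exp(-2n²σ) sin(nη) with c_1=-2, c_2=-3, c_3=-2: u(η,σ) = -2exp(-2σ)sin(η) - 3exp(-8σ)sin(2η) - 2exp(-18σ)sin(3η).
Substituting back: T(ξ,t) = u(ξ + 2t, t).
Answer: T(ξ, t) = -2exp(-2t)sin(2t + ξ) - 3exp(-8t)sin(4t + 2ξ) - 2exp(-18t)sin(6t + 3ξ)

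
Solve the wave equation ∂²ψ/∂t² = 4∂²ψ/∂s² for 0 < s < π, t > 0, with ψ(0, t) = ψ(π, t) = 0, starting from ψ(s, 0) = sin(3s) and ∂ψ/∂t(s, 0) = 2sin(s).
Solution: Using separation of variables ψ = X(s)T(t):
Eigenfunctions: sin(ns), n = 1, 2, 3, ...
General solution: ψ(s, t) = Σ [A_n cos(2n t) + B_n sin(2n t)] sin(ns)
From ψ(s,0) = sin(3s): A_3=1. From ψ_t(s,0) = 2sin(s), using ψ_t(s,0) = Σ ω_n B_n sin(ns) with ω_n = 2n: B_1 = 2/2 = 1.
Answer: ψ(s, t) = sin(s)sin(2t) + sin(3s)cos(6t)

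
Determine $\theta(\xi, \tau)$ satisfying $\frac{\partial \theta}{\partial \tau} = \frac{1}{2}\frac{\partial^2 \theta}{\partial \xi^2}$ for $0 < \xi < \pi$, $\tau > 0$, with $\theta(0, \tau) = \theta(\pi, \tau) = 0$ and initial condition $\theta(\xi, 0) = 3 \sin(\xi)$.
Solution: Using separation of variables $\theta = X(\xi)G(\tau)$:
Eigenfunctions: $\sin(n\xi)$, $n = 1, 2, 3, \ldots$
General solution: $\theta(\xi, \tau) = \sum c_n \sin(n\xi) e^{-n^2 \tau/2}$
Matching $\theta(\xi,0) = 3 \sin(\xi)$ term by term: $c_1=3$.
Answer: $\theta(\xi, \tau) = 3 e^{-\tau/2} \sin(\xi)$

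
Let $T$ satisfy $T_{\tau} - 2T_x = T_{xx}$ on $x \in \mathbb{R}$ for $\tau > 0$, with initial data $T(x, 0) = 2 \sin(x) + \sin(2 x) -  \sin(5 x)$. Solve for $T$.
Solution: Change to a moving frame: let $\eta = x + 2\tau$, $\sigma = \tau$ and write $T(x,\tau) = u(\eta,\sigma)$.
By the chain rule $T_{\tau} = u_{\sigma} + 2u_{\eta}$, $T_x = u_{\eta}$, $T_{xx} = u_{\eta\eta}$.
Then $T_{\tau} - 2T_x = u_{\sigma}$: the advection term cancels and the PDE becomes the heat equation $u_{\sigma} = u_{\eta\eta}$ on $\eta \in \mathbb{R}$.
Initial data: $u(\eta,0) = T(\eta,0) = 2 \sin(\eta) + \sin(2 \eta) - \sin(5 \eta)$.
On $\eta \in \mathbb{R}$ each mode satisfies $(\sin(n\eta))'' = -n^2 \sin(n\eta)$, so $e^{-n^2\sigma} \sin(n\eta)$ solves the heat equation; by superposition $u(\eta,\sigma) = \sum c_n e^{-n^2\sigma} \sin(n\eta)$.
Reading off the coefficients: $c_1=2, c_2=1, c_5=-1$, so $u(\eta,\sigma) = 2 e^{-\sigma} \sin(\eta) + e^{-4 \sigma} \sin(2 \eta) - e^{-25 \sigma} \sin(5 \eta)$.
Substituting back $\eta = x + 2\tau$, $\sigma = \tau$: $T(x,\tau) = u(x + 2\tau, \tau)$.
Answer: $T(x, \tau) = 2 e^{-\tau} \sin(2 \tau + x) + e^{-4 \tau} \sin(4 \tau + 2 x) -  e^{-25 \tau} \sin(10 \tau + 5 x)$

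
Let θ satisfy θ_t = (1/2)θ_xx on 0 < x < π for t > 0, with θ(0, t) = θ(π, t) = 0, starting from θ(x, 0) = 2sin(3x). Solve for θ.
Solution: Using separation of variables θ = X(x)G(t):
Eigenfunctions: sin(nx), n = 1, 2, 3, ...
General solution: θ(x, t) = Σ c_n sin(nx) exp(-n² t/2)
Matching θ(x,0) = 2sin(3x) term by term: c_3=2.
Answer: θ(x, t) = 2exp(-9t/2)sin(3x)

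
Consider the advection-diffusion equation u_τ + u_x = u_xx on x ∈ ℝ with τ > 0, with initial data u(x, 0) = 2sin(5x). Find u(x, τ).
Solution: Moving frame: η = x - τ, σ = τ, u = w(η,σ), so u_τ = w_σ - w_η and u_xx = w_ηη.
Hence u_τ + u_x = w_σ and the PDE becomes the heat equation w_σ = w_ηη on η ∈ ℝ.
Initial data: w(η,0) = u(η,0) = 2sin(5η). Each mode sin(nη) decays as exp(-n²σ) on ℝ, so w(η,σ) = Σ c_n exp(-n²σ) sin(nη) with c_5=2: w(η,σ) = 2exp(-25σ)sin(5η).
Substituting back: u(x,τ) = w(x - τ, τ).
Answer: u(x, τ) = 2exp(-25τ)sin(5x - 5τ)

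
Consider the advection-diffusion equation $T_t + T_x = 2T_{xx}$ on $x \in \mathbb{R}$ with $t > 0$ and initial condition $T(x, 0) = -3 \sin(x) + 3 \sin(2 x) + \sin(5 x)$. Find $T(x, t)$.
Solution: Moving frame: $\eta = x - t$, $\sigma = t$, $T = u(\eta,\sigma)$, so $T_t = u_{\sigma} - u_{\eta}$ and $T_{xx} = u_{\eta\eta}$.
Hence $T_t + T_x = u_{\sigma}$ and the PDE becomes the heat equation $u_{\sigma} = 2u_{\eta\eta}$ on $\eta \in \mathbb{R}$.
Initial data: $u(\eta,0) = T(\eta,0) = -3 \sin(\eta) + 3 \sin(2 \eta) + \sin(5 \eta)$. Each mode $\sin(n\eta)$ decays as $e^{-2n^2\sigma}$ on $\mathbb{R}$, so $u(\eta,\sigma) = \sum c_n e^{-2n^2\sigma} \sin(n\eta)$ with $c_1=-3, c_2=3, c_5=1$: $u(\eta,\sigma) = -3 e^{-2 \sigma} \sin(\eta) + 3 e^{-8 \sigma} \sin(2 \eta) + e^{-50 \sigma} \sin(5 \eta)$.
Substituting back: $T(x,t) = u(x - t, t)$.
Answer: $T(x, t) = 3 e^{-2 t} \sin(t - x) - 3 e^{-8 t} \sin(2 t - 2 x) -  e^{-50 t} \sin(5 t - 5 x)$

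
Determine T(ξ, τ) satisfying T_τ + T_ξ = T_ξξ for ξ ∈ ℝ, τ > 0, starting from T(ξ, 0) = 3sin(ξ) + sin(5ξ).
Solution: Moving frame: η = ξ - τ, σ = τ, T = u(η,σ), so T_τ = u_σ - u_η and T_ξξ = u_ηη.
Hence T_τ + T_ξ = u_σ and the PDE becomes the heat equation u_σ = u_ηη on η ∈ ℝ.
Initial data: u(η,0) = T(η,0) = 3sin(η) + sin(5η). Each mode sin(nη) decays as exp(-n²σ) on ℝ, so u(η,σ) = Σ c_n exp(-n²σ) sin(nη) with c_1=3, c_5=1: u(η,σ) = 3exp(-σ)sin(η) + exp(-25σ)sin(5η).
Substituting back: T(ξ,τ) = u(ξ - τ, τ).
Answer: T(ξ, τ) = 3exp(-τ)sin(ξ - τ) + exp(-25τ)sin(5ξ - 5τ)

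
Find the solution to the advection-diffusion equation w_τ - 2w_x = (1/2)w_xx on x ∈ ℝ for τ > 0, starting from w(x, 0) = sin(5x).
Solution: Moving frame: η = x + 2τ, σ = τ, w = u(η,σ), so w_τ = u_σ + 2u_η and w_xx = u_ηη.
Hence w_τ - 2w_x = u_σ and the PDE becomes the heat equation u_σ = (1/2)u_ηη on η ∈ ℝ.
Initial data: u(η,0) = w(η,0) = sin(5η). Each mode sin(nη) decays as exp(-n²σ/2) on ℝ, so u(η,σ) = Σ c_n exp(-n²σ/2) sin(nη) with c_5=1: u(η,σ) = exp(-25σ/2)sin(5η).
Substituting back: w(x,τ) = u(x + 2τ, τ).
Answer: w(x, τ) = exp(-25τ/2)sin(5x + 10τ)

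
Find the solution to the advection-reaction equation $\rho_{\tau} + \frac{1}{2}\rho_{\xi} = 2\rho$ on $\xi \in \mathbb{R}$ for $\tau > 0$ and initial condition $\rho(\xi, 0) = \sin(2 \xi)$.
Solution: Substitute $\rho = e^{2\tau}u$.
Then $\rho_{\tau} = e^{2\tau}(u_{\tau} + 2u)$, $\rho_{\xi} = e^{2\tau}u_{\xi}$; substituting and dividing by $e^{2\tau}$, the lower-order terms cancel: $u_{\tau} + \frac{1}{2}u_{\xi} = 0$ (standard advection equation).
Data for $u$: $u(\xi,0) = \rho(\xi,0) = \sin(2 \xi)$.
By characteristics ($d\xi/d\tau = 1/2$), $u(\xi,\tau) = f(\xi - \frac{1}{2}\tau)$ with $f = u( \cdot , 0)$.
So $u(\xi,\tau) = \sin(2 \xi - \tau)$, and $\rho(\xi,\tau) = e^{2\tau}u(\xi,\tau)$.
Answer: $\rho(\xi, \tau) = - e^{2 \tau} \sin(\tau - 2 \xi)$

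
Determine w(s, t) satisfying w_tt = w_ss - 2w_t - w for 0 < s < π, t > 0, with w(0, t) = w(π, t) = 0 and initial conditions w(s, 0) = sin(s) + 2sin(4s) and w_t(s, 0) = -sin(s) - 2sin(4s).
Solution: Substitute w = exp(-t)u, i.e. u = exp(t)w.
By the product rule, w_t = exp(-t)(u_t - u), w_tt = exp(-t)(u_tt - 2u_t + u), w_ss = exp(-t)u_ss.
Substituting into the PDE and dividing by exp(-t): u_tt - 2u_t + u = u_ss - 2(u_t - u) - u.
The lower-order terms cancel, leaving the standard wave equation u_tt = u_ss.
Initial data for u: u(s,0) = w(s,0) = sin(s) + 2sin(4s); u_t(s,0) = w_t(s,0) + w(s,0) = 0. The boundary conditions carry over: u(0,t) = u(π,t) = 0.
Solve for u:
  Using separation of variables u = X(s)T(t):
  Eigenfunctions: sin(ns), n = 1, 2, 3, ...
  General solution: u(s, t) = Σ [A_n cos(n t) + B_n sin(n t)] sin(ns)
  From u(s,0) = sin(s) + 2sin(4s): A_1=1, A_4=2. From u_t(s,0) = 0: all B_n = 0.
Hence u(s,t) = sin(s)cos(t) + 2sin(4s)cos(4t).
Transform back: w(s,t) = exp(-t)u(s,t).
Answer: w(s, t) = exp(-t)sin(s)cos(t) + 2exp(-t)sin(4s)cos(4t)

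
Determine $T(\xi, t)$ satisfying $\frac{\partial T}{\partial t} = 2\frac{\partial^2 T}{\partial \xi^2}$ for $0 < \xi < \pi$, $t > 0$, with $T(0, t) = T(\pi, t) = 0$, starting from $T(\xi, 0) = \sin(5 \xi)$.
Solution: Using separation of variables $T = X(\xi)G(t)$:
Eigenfunctions: $\sin(n\xi)$, $n = 1, 2, 3, \ldots$
General solution: $T(\xi, t) = \sum c_n \sin(n\xi) e^{-2n^2 t}$
Matching $T(\xi,0) = \sin(5 \xi)$ term by term: $c_5=1$.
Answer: $T(\xi, t) = e^{-50 t} \sin(5 \xi)$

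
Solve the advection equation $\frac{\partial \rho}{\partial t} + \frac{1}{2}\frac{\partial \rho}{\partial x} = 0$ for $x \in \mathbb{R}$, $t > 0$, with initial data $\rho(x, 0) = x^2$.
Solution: By method of characteristics (waves move right with speed 1/2):
Along characteristics $x - \frac{1}{2}t =$ const, $\rho$ is constant, so $\rho(x,t) = f(x - \frac{1}{2}t)$ with $f = \rho( \cdot , 0)$.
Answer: $\rho(x, t) = \frac{1}{4} t^2 -  t x + x^2$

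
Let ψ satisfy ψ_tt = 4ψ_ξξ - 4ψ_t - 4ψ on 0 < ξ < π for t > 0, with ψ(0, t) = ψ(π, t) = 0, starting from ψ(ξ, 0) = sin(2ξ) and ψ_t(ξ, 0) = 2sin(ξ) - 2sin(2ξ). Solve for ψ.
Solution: Substitute ψ = exp(-2t)u.
Then ψ_t = exp(-2t)(u_t - 2u), ψ_tt = exp(-2t)(u_tt - 4u_t + 4u), ψ_ξξ = exp(-2t)u_ξξ; substituting and dividing by exp(-2t), the lower-order terms cancel: u_tt = 4u_ξξ (standard wave equation).
Data for u: u(ξ,0) = ψ(ξ,0) = sin(2ξ); u_t(ξ,0) = ψ_t(ξ,0) + 2ψ(ξ,0) = 2sin(ξ). The boundary conditions carry over: u(0,t) = u(π,t) = 0.
Separating variables: u = Σ [A_n cos(ω_n t) + B_n sin(ω_n t)] sin(nξ), ω_n = 2n. From ICs (B_n = velocity coefficient / ω_n): A_2=1, B_1=1.
So u(ξ,t) = sin(2t)sin(ξ) + sin(2ξ)cos(4t), and ψ(ξ,t) = exp(-2t)u(ξ,t).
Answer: ψ(ξ, t) = exp(-2t)sin(2t)sin(ξ) + exp(-2t)sin(2ξ)cos(4t)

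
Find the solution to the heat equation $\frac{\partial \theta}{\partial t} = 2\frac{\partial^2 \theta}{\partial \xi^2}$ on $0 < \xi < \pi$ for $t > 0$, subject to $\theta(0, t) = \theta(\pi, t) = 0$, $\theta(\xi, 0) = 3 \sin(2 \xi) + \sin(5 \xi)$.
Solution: Separating variables: $\theta = \sum c_n e^{-2n^2t} \sin(n\xi)$. From $\theta(\xi,0) = 3 \sin(2 \xi) + \sin(5 \xi)$: $c_2=3, c_5=1$.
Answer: $\theta(\xi, t) = 3 e^{-8 t} \sin(2 \xi) + e^{-50 t} \sin(5 \xi)$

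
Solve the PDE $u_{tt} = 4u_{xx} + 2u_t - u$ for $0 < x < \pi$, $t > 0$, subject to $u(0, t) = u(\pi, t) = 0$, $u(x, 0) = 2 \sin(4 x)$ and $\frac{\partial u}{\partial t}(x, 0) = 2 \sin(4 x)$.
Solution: Substitute $u = e^{t}w$.
Then $u_t = e^{t}(w_t + w)$, $u_{tt} = e^{t}(w_{tt} + 2w_t + w)$, $u_{xx} = e^{t}w_{xx}$; substituting and dividing by $e^{t}$, the lower-order terms cancel: $w_{tt} = 4w_{xx}$ (standard wave equation).
Data for $w$: $w(x,0) = u(x,0) = 2 \sin(4 x)$; $w_t(x,0) = u_t(x,0) - u(x,0) = 0$. The boundary conditions carry over: $w(0,t) = w(\pi,t) = 0$.
Separating variables: $w = \sum [A_n \cos(\omega_n t) + B_n \sin(\omega_n t)] \sin(nx)$, $\omega_n = 2n$. From ICs: $A_4=2$.
So $w(x,t) = 2 \sin(4 x) \cos(8 t)$, and $u(x,t) = e^{t}w(x,t)$.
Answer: $u(x, t) = 2 e^{t} \sin(4 x) \cos(8 t)$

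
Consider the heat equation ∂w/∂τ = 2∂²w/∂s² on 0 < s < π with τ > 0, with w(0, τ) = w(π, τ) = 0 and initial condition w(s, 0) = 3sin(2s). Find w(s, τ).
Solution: Using separation of variables w = X(s)T(τ):
Eigenfunctions: sin(ns), n = 1, 2, 3, ...
General solution: w(s, τ) = Σ c_n sin(ns) exp(-2n² τ)
Matching w(s,0) = 3sin(2s) term by term: c_2=3.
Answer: w(s, τ) = 3exp(-8τ)sin(2s)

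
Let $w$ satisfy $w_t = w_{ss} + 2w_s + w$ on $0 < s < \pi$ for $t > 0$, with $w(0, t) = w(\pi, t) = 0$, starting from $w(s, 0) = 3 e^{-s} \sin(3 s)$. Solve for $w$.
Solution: Substitute $w = e^{-s}u$.
Then $w_s = e^{-s}(u_s - u)$, $w_{ss} = e^{-s}(u_{ss} - 2u_s + u)$, $w_t = e^{-s}u_t$; substituting and dividing by $e^{-s}$, the lower-order terms cancel: $u_t = u_{ss}$ (standard heat equation).
Data for $u$: $u(s,0) = e^{s}w(s,0) = 3 \sin(3 s)$. The boundary conditions carry over: $u(0,t) = u(\pi,t) = 0$.
Separating variables: $u = \sum c_n e^{-n^2t} \sin(ns)$. From $u(s,0) = 3 \sin(3 s)$: $c_3=3$.
So $u(s,t) = 3 e^{-9 t} \sin(3 s)$, and $w(s,t) = e^{-s}u(s,t)$.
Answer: $w(s, t) = 3 e^{-s} e^{-9 t} \sin(3 s)$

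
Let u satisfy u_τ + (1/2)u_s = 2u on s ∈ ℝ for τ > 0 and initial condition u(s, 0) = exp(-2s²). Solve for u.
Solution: Substitute u = exp(2τ)w.
Then u_τ = exp(2τ)(w_τ + 2w), u_s = exp(2τ)w_s; substituting and dividing by exp(2τ), the lower-order terms cancel: w_τ + (1/2)w_s = 0 (standard advection equation).
Data for w: w(s,0) = u(s,0) = exp(-2s²).
By characteristics (ds/dτ = 1/2), w(s,τ) = f(s - (1/2)τ) with f = w(·, 0).
So w(s,τ) = exp(-2(s - τ/2)²), and u(s,τ) = exp(2τ)w(s,τ).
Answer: u(s, τ) = exp(2τ)exp(-2(s - τ/2)²)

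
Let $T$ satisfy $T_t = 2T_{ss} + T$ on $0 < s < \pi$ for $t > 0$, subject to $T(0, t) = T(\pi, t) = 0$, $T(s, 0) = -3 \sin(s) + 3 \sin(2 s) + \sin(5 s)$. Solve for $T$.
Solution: Substitute $T = e^{t}u$, i.e. $u = e^{-t}T$.
By the product rule, $T_t = e^{t}(u_t + u)$, $T_{ss} = e^{t}u_{ss}$.
Substituting into the PDE and dividing by $e^{t}$: $u_t + u = 2u_{ss} + u$.
The lower-order terms cancel, leaving the standard heat equation $u_t = 2u_{ss}$.
Initial data for $u$: $u(s,0) = T(s,0) = -3 \sin(s) + 3 \sin(2 s) + \sin(5 s)$. The boundary conditions carry over: $u(0,t) = u(\pi,t) = 0$.
Solve for $u$:
  Using separation of variables $u = X(s)G(t)$:
  Eigenfunctions: $\sin(ns)$, $n = 1, 2, 3, \ldots$
  General solution: $u(s, t) = \sum c_n \sin(ns) e^{-2n^2 t}$
  Matching $u(s,0) = -3 \sin(s) + 3 \sin(2 s) + \sin(5 s)$ term by term: $c_1=-3, c_2=3, c_5=1$.
Hence $u(s,t) = -3 e^{-2 t} \sin(s) + 3 e^{-8 t} \sin(2 s) + e^{-50 t} \sin(5 s)$.
Transform back: $T(s,t) = e^{t}u(s,t)$.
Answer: $T(s, t) = -3 e^{-t} \sin(s) + 3 e^{-7 t} \sin(2 s) + e^{-49 t} \sin(5 s)$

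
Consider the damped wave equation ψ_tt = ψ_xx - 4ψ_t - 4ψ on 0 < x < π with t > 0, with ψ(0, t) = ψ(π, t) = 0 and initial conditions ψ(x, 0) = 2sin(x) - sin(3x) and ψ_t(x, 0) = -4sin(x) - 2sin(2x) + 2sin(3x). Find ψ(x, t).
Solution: Substitute ψ = exp(-2t)u, i.e. u = exp(2t)ψ.
By the product rule, ψ_t = exp(-2t)(u_t - 2u), ψ_tt = exp(-2t)(u_tt - 4u_t + 4u), ψ_xx = exp(-2t)u_xx.
Substituting into the PDE and dividing by exp(-2t): u_tt - 4u_t + 4u = u_xx - 4(u_t - 2u) - 4u.
The lower-order terms cancel, leaving the standard wave equation u_tt = u_xx.
Initial data for u: u(x,0) = ψ(x,0) = 2sin(x) - sin(3x); u_t(x,0) = ψ_t(x,0) + 2ψ(x,0) = -2sin(2x). The boundary conditions carry over: u(0,t) = u(π,t) = 0.
Solve for u:
  Using separation of variables u = X(x)T(t):
  Eigenfunctions: sin(nx), n = 1, 2, 3, ...
  General solution: u(x, t) = Σ [A_n cos(n t) + B_n sin(n t)] sin(nx)
  From u(x,0) = 2sin(x) - sin(3x): A_1=2, A_3=-1. From u_t(x,0) = -2sin(2x), using u_t(x,0) = Σ ω_n B_n sin(nx) with ω_n = n: B_2 = (-2)/2 = -1.
Hence u(x,t) = -sin(2t)sin(2x) + 2sin(x)cos(t) - sin(3x)cos(3t).
Transform back: ψ(x,t) = exp(-2t)u(x,t).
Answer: ψ(x, t) = -exp(-2t)sin(2t)sin(2x) + 2exp(-2t)sin(x)cos(t) - exp(-2t)sin(3x)cos(3t)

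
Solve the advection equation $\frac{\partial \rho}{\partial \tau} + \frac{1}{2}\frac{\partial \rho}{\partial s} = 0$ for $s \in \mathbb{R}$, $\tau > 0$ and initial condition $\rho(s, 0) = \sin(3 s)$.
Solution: By method of characteristics (waves move right with speed 1/2):
Along characteristics $s - \frac{1}{2}\tau =$ const, $\rho$ is constant, so $\rho(s,\tau) = f(s - \frac{1}{2}\tau)$ with $f = \rho( \cdot , 0)$.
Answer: $\rho(s, \tau) = - \sin(3 \tau/2 - 3 s)$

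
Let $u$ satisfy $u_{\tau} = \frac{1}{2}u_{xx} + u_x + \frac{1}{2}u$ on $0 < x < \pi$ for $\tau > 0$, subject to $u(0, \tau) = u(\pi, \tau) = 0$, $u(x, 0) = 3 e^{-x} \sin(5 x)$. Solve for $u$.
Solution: Substitute $u = e^{-x}w$, i.e. $w = e^{x}u$.
By the product rule, $u_x = e^{-x}(w_x - w)$, $u_{xx} = e^{-x}(w_{xx} - 2w_x + w)$, $u_{\tau} = e^{-x}w_{\tau}$.
Substituting into the PDE and dividing by $e^{-x}$: $w_{\tau} = \frac{1}{2}(w_{xx} - 2w_x + w) + (w_x - w) + \frac{1}{2}w$.
The lower-order terms cancel, leaving the standard heat equation $w_{\tau} = \frac{1}{2}w_{xx}$.
Initial data for $w$: $w(x,0) = e^{x}u(x,0) = 3 \sin(5 x)$. The boundary conditions carry over: $w(0,\tau) = w(\pi,\tau) = 0$.
Solve for $w$:
  Using separation of variables $w = X(x)T(\tau)$:
  Eigenfunctions: $\sin(nx)$, $n = 1, 2, 3, \ldots$
  General solution: $w(x, \tau) = \sum c_n \sin(nx) e^{-n^2 \tau/2}$
  Matching $w(x,0) = 3 \sin(5 x)$ term by term: $c_5=3$.
Hence $w(x,\tau) = 3 e^{-25 \tau/2} \sin(5 x)$.
Transform back: $u(x,\tau) = e^{-x}w(x,\tau)$.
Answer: $u(x, \tau) = 3 e^{-25 \tau/2} e^{-x} \sin(5 x)$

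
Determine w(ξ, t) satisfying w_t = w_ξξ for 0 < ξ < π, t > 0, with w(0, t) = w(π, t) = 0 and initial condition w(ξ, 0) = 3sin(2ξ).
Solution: Separating variables: w = Σ c_n exp(-n²t) sin(nξ). From w(ξ,0) = 3sin(2ξ): c_2=3.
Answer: w(ξ, t) = 3exp(-4t)sin(2ξ)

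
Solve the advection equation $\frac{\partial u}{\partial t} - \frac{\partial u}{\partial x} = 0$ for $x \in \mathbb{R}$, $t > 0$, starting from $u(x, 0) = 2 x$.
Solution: By method of characteristics (waves move left with speed 1):
Along characteristics $x + t =$ const, $u$ is constant, so $u(x,t) = f(x + t)$ with $f = u( \cdot , 0)$.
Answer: $u(x, t) = 2 t + 2 x$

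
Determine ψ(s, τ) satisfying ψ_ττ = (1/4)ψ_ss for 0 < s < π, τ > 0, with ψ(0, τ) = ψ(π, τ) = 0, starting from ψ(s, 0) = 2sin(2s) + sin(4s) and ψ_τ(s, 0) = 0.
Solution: Separating variables: ψ = Σ [A_n cos(ω_n τ) + B_n sin(ω_n τ)] sin(ns), ω_n = n/2. From ICs: A_2=2, A_4=1.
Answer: ψ(s, τ) = 2sin(2s)cos(τ) + sin(4s)cos(2τ)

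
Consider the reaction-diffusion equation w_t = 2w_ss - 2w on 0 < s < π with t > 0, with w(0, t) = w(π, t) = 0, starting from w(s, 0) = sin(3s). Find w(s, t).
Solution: Substitute w = exp(-2t)u, i.e. u = exp(2t)w.
By the product rule, w_t = exp(-2t)(u_t - 2u), w_ss = exp(-2t)u_ss.
Substituting into the PDE and dividing by exp(-2t): u_t - 2u = 2u_ss - 2u.
The lower-order terms cancel, leaving the standard heat equation u_t = 2u_ss.
Initial data for u: u(s,0) = w(s,0) = sin(3s). The boundary conditions carry over: u(0,t) = u(π,t) = 0.
Solve for u:
  Using separation of variables u = X(s)T(t):
  Eigenfunctions: sin(ns), n = 1, 2, 3, ...
  General solution: u(s, t) = Σ c_n sin(ns) exp(-2n² t)
  Matching u(s,0) = sin(3s) term by term: c_3=1.
Hence u(s,t) = exp(-18t)sin(3s).
Transform back: w(s,t) = exp(-2t)u(s,t).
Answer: w(s, t) = exp(-20t)sin(3s)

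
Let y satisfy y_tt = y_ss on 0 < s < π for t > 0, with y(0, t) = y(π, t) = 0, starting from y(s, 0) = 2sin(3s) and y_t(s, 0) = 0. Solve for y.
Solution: Using separation of variables y = X(s)T(t):
Eigenfunctions: sin(ns), n = 1, 2, 3, ...
General solution: y(s, t) = Σ [A_n cos(n t) + B_n sin(n t)] sin(ns)
From y(s,0) = 2sin(3s): A_3=2. From y_t(s,0) = 0: all B_n = 0.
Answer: y(s, t) = 2sin(3s)cos(3t)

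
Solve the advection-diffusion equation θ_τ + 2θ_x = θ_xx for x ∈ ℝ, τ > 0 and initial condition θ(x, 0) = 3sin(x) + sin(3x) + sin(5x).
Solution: Change to a moving frame: let η = x - 2τ, σ = τ and write θ(x,τ) = u(η,σ).
By the chain rule θ_τ = u_σ - 2u_η, θ_x = u_η, θ_xx = u_ηη.
Then θ_τ + 2θ_x = u_σ: the advection term cancels and the PDE becomes the heat equation u_σ = u_ηη on η ∈ ℝ.
Initial data: u(η,0) = θ(η,0) = 3sin(η) + sin(3η) + sin(5η).
On η ∈ ℝ each mode satisfies (sin(nη))″ = -n² sin(nη), so exp(-n²σ) sin(nη) solves the heat equation; by superposition u(η,σ) = Σ c_n exp(-n²σ) sin(nη).
Reading off the coefficients: c_1=3, c_3=1, c_5=1, so u(η,σ) = 3exp(-σ)sin(η) + exp(-9σ)sin(3η) + exp(-25σ)sin(5η).
Substituting back η = x - 2τ, σ = τ: θ(x,τ) = u(x - 2τ, τ).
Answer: θ(x, τ) = 3exp(-τ)sin(x - 2τ) + exp(-9τ)sin(3x - 6τ) + exp(-25τ)sin(5x - 10τ)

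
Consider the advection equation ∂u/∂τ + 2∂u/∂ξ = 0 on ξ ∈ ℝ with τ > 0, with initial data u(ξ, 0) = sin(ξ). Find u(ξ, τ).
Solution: By characteristics (dξ/dτ = 2), u(ξ,τ) = f(ξ - 2τ) with f = u(·, 0).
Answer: u(ξ, τ) = sin(ξ - 2τ)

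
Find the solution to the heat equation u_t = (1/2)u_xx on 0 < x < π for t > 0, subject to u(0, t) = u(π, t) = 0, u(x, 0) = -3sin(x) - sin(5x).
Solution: Using separation of variables u = X(x)T(t):
Eigenfunctions: sin(nx), n = 1, 2, 3, ...
General solution: u(x, t) = Σ c_n sin(nx) exp(-n² t/2)
Matching u(x,0) = -3sin(x) - sin(5x) term by term: c_1=-3, c_5=-1.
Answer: u(x, t) = -3exp(-t/2)sin(x) - exp(-25t/2)sin(5x)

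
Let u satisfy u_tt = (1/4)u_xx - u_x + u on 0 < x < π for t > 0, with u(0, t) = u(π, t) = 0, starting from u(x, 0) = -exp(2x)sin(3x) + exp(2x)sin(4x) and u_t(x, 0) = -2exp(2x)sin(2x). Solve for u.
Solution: Substitute u = exp(2x)w.
Then u_x = exp(2x)(w_x + 2w), u_xx = exp(2x)(w_xx + 4w_x + 4w), u_tt = exp(2x)w_tt; substituting and dividing by exp(2x), the lower-order terms cancel: w_tt = (1/4)w_xx (standard wave equation).
Data for w: w(x,0) = exp(-2x)u(x,0) = -sin(3x) + sin(4x); w_t(x,0) = exp(-2x)u_t(x,0) = -2sin(2x). The boundary conditions carry over: w(0,t) = w(π,t) = 0.
Separating variables: w = Σ [A_n cos(ω_n t) + B_n sin(ω_n t)] sin(nx), ω_n = n/2. From ICs (B_n = velocity coefficient / ω_n): A_3=-1, A_4=1, B_2=-2.
So w(x,t) = -2sin(t)sin(2x) - sin(3x)cos(3t/2) + sin(4x)cos(2t), and u(x,t) = exp(2x)w(x,t).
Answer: u(x, t) = -2exp(2x)sin(t)sin(2x) - exp(2x)sin(3x)cos(3t/2) + exp(2x)sin(4x)cos(2t)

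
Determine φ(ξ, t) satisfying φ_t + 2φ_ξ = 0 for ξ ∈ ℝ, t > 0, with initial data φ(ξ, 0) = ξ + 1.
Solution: By method of characteristics (waves move right with speed 2):
Along characteristics ξ - 2t = const, φ is constant, so φ(ξ,t) = f(ξ - 2t) with f = φ(·, 0).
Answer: φ(ξ, t) = -2t + ξ + 1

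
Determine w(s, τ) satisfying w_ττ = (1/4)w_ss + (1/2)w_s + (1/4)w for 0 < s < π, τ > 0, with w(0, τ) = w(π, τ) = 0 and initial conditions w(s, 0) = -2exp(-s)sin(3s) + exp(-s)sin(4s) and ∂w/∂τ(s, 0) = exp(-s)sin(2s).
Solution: Substitute w = exp(-s)u, i.e. u = exp(s)w.
By the product rule, w_s = exp(-s)(u_s - u), w_ss = exp(-s)(u_ss - 2u_s + u), w_ττ = exp(-s)u_ττ.
Substituting into the PDE and dividing by exp(-s): u_ττ = (1/4)(u_ss - 2u_s + u) + (1/2)(u_s - u) + (1/4)u.
The lower-order terms cancel, leaving the standard wave equation u_ττ = (1/4)u_ss.
Initial data for u: u(s,0) = exp(s)w(s,0) = -2sin(3s) + sin(4s); u_τ(s,0) = exp(s)w_τ(s,0) = sin(2s). The boundary conditions carry over: u(0,τ) = u(π,τ) = 0.
Solve for u:
  Using separation of variables u = X(s)T(τ):
  Eigenfunctions: sin(ns), n = 1, 2, 3, ...
  General solution: u(s, τ) = Σ [A_n cos(n τ/2) + B_n sin(n τ/2)] sin(ns)
  From u(s,0) = -2sin(3s) + sin(4s): A_3=-2, A_4=1. From u_τ(s,0) = sin(2s), using u_τ(s,0) = Σ ω_n B_n sin(ns) with ω_n = n/2: B_2 = 1/1 = 1.
Hence u(s,τ) = sin(2s)sin(τ) - 2sin(3s)cos(3τ/2) + sin(4s)cos(2τ).
Transform back: w(s,τ) = exp(-s)u(s,τ).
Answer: w(s, τ) = exp(-s)sin(2s)sin(τ) - 2exp(-s)sin(3s)cos(3τ/2) + exp(-s)sin(4s)cos(2τ)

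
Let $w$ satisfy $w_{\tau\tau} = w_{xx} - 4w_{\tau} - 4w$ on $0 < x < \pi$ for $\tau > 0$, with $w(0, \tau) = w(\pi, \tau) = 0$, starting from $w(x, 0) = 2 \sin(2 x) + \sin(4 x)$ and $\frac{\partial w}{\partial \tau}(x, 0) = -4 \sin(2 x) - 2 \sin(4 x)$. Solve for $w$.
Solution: Substitute $w = e^{-2\tau}u$, i.e. $u = e^{2\tau}w$.
By the product rule, $w_{\tau} = e^{-2\tau}(u_{\tau} - 2u)$, $w_{\tau\tau} = e^{-2\tau}(u_{\tau\tau} - 4u_{\tau} + 4u)$, $w_{xx} = e^{-2\tau}u_{xx}$.
Substituting into the PDE and dividing by $e^{-2\tau}$: $u_{\tau\tau} - 4u_{\tau} + 4u = u_{xx} - 4(u_{\tau} - 2u) - 4u$.
The lower-order terms cancel, leaving the standard wave equation $u_{\tau\tau} = u_{xx}$.
Initial data for $u$: $u(x,0) = w(x,0) = 2 \sin(2 x) + \sin(4 x)$; $u_{\tau}(x,0) = w_{\tau}(x,0) + 2w(x,0) = 0$. The boundary conditions carry over: $u(0,\tau) = u(\pi,\tau) = 0$.
Solve for $u$:
  Using separation of variables $u = X(x)T(\tau)$:
  Eigenfunctions: $\sin(nx)$, $n = 1, 2, 3, \ldots$
  General solution: $u(x, \tau) = \sum [A_n \cos(n \tau) + B_n \sin(n \tau)] \sin(nx)$
  From $u(x,0) = 2 \sin(2 x) + \sin(4 x)$: $A_2=2, A_4=1$. From $u_{\tau}(x,0) = 0$: all $B_n = 0$.
Hence $u(x,\tau) = 2 \sin(2 x) \cos(2 \tau) + \sin(4 x) \cos(4 \tau)$.
Transform back: $w(x,\tau) = e^{-2\tau}u(x,\tau)$.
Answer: $w(x, \tau) = 2 e^{-2 \tau} \sin(2 x) \cos(2 \tau) + e^{-2 \tau} \sin(4 x) \cos(4 \tau)$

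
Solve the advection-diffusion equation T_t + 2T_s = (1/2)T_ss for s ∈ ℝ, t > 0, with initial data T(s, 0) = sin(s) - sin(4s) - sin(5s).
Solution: Change to a moving frame: let η = s - 2t, σ = t and write T(s,t) = u(η,σ).
By the chain rule T_t = u_σ - 2u_η, T_s = u_η, T_ss = u_ηη.
Then T_t + 2T_s = u_σ: the advection term cancels and the PDE becomes the heat equation u_σ = (1/2)u_ηη on η ∈ ℝ.
Initial data: u(η,0) = T(η,0) = sin(η) - sin(4η) - sin(5η).
On η ∈ ℝ each mode satisfies (sin(nη))″ = -n² sin(nη), so exp(-n²σ/2) sin(nη) solves the heat equation; by superposition u(η,σ) = Σ c_n exp(-n²σ/2) sin(nη).
Reading off the coefficients: c_1=1, c_4=-1, c_5=-1, so u(η,σ) = -exp(-8σ)sin(4η) + exp(-σ/2)sin(η) - exp(-25σ/2)sin(5η).
Substituting back η = s - 2t, σ = t: T(s,t) = u(s - 2t, t).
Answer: T(s, t) = -exp(-8t)sin(4s - 8t) + exp(-t/2)sin(s - 2t) - exp(-25t/2)sin(5s - 10t)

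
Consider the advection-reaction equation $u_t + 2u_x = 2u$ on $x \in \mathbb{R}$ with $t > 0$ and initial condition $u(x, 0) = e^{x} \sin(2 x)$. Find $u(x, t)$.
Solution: Substitute $u = e^{x}w$, i.e. $w = e^{-x}u$.
By the product rule, $u_x = e^{x}(w_x + w)$, $u_t = e^{x}w_t$.
Substituting into the PDE and dividing by $e^{x}$: $w_t + 2(w_x + w) = 2w$.
The lower-order terms cancel, leaving the standard advection equation $w_t + 2w_x = 0$.
Initial data for $w$: $w(x,0) = e^{-x}u(x,0) = \sin(2 x)$.
Solve for $w$:
  By method of characteristics (waves move right with speed 2):
  Along characteristics $x - 2t =$ const, $w$ is constant, so $w(x,t) = f(x - 2t)$ with $f = w( \cdot , 0)$.
Hence $w(x,t) = - \sin(4 t - 2 x)$.
Transform back: $u(x,t) = e^{x}w(x,t)$.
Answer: $u(x, t) = - e^{x} \sin(4 t - 2 x)$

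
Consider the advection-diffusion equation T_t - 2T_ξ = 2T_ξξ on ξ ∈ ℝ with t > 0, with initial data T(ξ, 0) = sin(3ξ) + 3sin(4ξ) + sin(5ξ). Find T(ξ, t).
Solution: Change to a moving frame: let η = ξ + 2t, σ = t and write T(ξ,t) = u(η,σ).
By the chain rule T_t = u_σ + 2u_η, T_ξ = u_η, T_ξξ = u_ηη.
Then T_t - 2T_ξ = u_σ: the advection term cancels and the PDE becomes the heat equation u_σ = 2u_ηη on η ∈ ℝ.
Initial data: u(η,0) = T(η,0) = sin(3η) + 3sin(4η) + sin(5η).
On η ∈ ℝ each mode satisfies (sin(nη))″ = -n² sin(nη), so exp(-2n²σ) sin(nη) solves the heat equation; by superposition u(η,σ) = Σ c_n exp(-2n²σ) sin(nη).
Reading off the coefficients: c_3=1, c_4=3, c_5=1, so u(η,σ) = exp(-18σ)sin(3η) + 3exp(-32σ)sin(4η) + exp(-50σ)sin(5η).
Substituting back η = ξ + 2t, σ = t: T(ξ,t) = u(ξ + 2t, t).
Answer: T(ξ, t) = exp(-18t)sin(6t + 3ξ) + 3exp(-32t)sin(8t + 4ξ) + exp(-50t)sin(10t + 5ξ)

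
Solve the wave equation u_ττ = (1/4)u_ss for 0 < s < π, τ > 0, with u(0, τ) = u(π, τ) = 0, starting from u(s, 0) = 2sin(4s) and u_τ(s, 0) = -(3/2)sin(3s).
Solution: Using separation of variables u = X(s)T(τ):
Eigenfunctions: sin(ns), n = 1, 2, 3, ...
General solution: u(s, τ) = Σ [A_n cos(n τ/2) + B_n sin(n τ/2)] sin(ns)
From u(s,0) = 2sin(4s): A_4=2. From u_τ(s,0) = -(3/2)sin(3s), using u_τ(s,0) = Σ ω_n B_n sin(ns) with ω_n = n/2: B_3 = (-3/2)/(3/2) = -1.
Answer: u(s, τ) = -sin(3s)sin(3τ/2) + 2sin(4s)cos(2τ)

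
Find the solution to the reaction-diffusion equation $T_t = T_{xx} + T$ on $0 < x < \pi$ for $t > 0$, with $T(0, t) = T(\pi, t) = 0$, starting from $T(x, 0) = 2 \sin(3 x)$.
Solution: Substitute $T = e^{t}u$.
Then $T_t = e^{t}(u_t + u)$, $T_{xx} = e^{t}u_{xx}$; substituting and dividing by $e^{t}$, the lower-order terms cancel: $u_t = u_{xx}$ (standard heat equation).
Data for $u$: $u(x,0) = T(x,0) = 2 \sin(3 x)$. The boundary conditions carry over: $u(0,t) = u(\pi,t) = 0$.
Separating variables: $u = \sum c_n e^{-n^2t} \sin(nx)$. From $u(x,0) = 2 \sin(3 x)$: $c_3=2$.
So $u(x,t) = 2 e^{-9 t} \sin(3 x)$, and $T(x,t) = e^{t}u(x,t)$.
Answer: $T(x, t) = 2 e^{-8 t} \sin(3 x)$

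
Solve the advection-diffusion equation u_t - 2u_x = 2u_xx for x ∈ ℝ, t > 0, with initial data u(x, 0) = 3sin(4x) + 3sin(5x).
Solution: Change to a moving frame: let η = x + 2t, σ = t and write u(x,t) = w(η,σ).
By the chain rule u_t = w_σ + 2w_η, u_x = w_η, u_xx = w_ηη.
Then u_t - 2u_x = w_σ: the advection term cancels and the PDE becomes the heat equation w_σ = 2w_ηη on η ∈ ℝ.
Initial data: w(η,0) = u(η,0) = 3sin(4η) + 3sin(5η).
On η ∈ ℝ each mode satisfies (sin(nη))″ = -n² sin(nη), so exp(-2n²σ) sin(nη) solves the heat equation; by superposition w(η,σ) = Σ c_n exp(-2n²σ) sin(nη).
Reading off the coefficients: c_4=3, c_5=3, so w(η,σ) = 3exp(-32σ)sin(4η) + 3exp(-50σ)sin(5η).
Substituting back η = x + 2t, σ = t: u(x,t) = w(x + 2t, t).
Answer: u(x, t) = 3exp(-32t)sin(8t + 4x) + 3exp(-50t)sin(10t + 5x)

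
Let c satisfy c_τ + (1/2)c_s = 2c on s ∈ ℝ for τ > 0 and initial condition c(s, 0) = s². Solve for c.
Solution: Substitute c = exp(2τ)u, i.e. u = exp(-2τ)c.
By the product rule, c_τ = exp(2τ)(u_τ + 2u), c_s = exp(2τ)u_s.
Substituting into the PDE and dividing by exp(2τ): u_τ + 2u + (1/2)u_s = 2u.
The lower-order terms cancel, leaving the standard advection equation u_τ + (1/2)u_s = 0.
Initial data for u: u(s,0) = c(s,0) = s².
Solve for u:
  By method of characteristics (waves move right with speed 1/2):
  Along characteristics s - (1/2)τ = const, u is constant, so u(s,τ) = f(s - (1/2)τ) with f = u(·, 0).
Hence u(s,τ) = s² - sτ + (1/4)τ².
Transform back: c(s,τ) = exp(2τ)u(s,τ).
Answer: c(s, τ) = s²exp(2τ) - sτexp(2τ) + (1/4)τ²exp(2τ)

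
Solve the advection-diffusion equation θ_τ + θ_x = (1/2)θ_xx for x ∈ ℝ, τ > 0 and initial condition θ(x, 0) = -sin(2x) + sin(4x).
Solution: Moving frame: η = x - τ, σ = τ, θ = u(η,σ), so θ_τ = u_σ - u_η and θ_xx = u_ηη.
Hence θ_τ + θ_x = u_σ and the PDE becomes the heat equation u_σ = (1/2)u_ηη on η ∈ ℝ.
Initial data: u(η,0) = θ(η,0) = -sin(2η) + sin(4η). Each mode sin(nη) decays as exp(-n²σ/2) on ℝ, so u(η,σ) = Σ c_n exp(-n²σ/2) sin(nη) with c_2=-1, c_4=1: u(η,σ) = -exp(-2σ)sin(2η) + exp(-8σ)sin(4η).
Substituting back: θ(x,τ) = u(x - τ, τ).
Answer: θ(x, τ) = -exp(-2τ)sin(2x - 2τ) + exp(-8τ)sin(4x - 4τ)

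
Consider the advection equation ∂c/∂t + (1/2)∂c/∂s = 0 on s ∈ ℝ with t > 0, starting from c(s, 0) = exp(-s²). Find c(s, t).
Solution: By characteristics (ds/dt = 1/2), c(s,t) = f(s - (1/2)t) with f = c(·, 0).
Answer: c(s, t) = exp(-(s - t/2)²)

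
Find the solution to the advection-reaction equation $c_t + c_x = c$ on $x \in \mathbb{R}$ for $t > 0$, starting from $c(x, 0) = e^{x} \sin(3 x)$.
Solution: Substitute $c = e^{x}u$, i.e. $u = e^{-x}c$.
By the product rule, $c_x = e^{x}(u_x + u)$, $c_t = e^{x}u_t$.
Substituting into the PDE and dividing by $e^{x}$: $u_t + (u_x + u) = u$.
The lower-order terms cancel, leaving the standard advection equation $u_t + u_x = 0$.
Initial data for $u$: $u(x,0) = e^{-x}c(x,0) = \sin(3 x)$.
Solve for $u$:
  By method of characteristics (waves move right with speed 1):
  Along characteristics $x - t =$ const, $u$ is constant, so $u(x,t) = f(x - t)$ with $f = u( \cdot , 0)$.
Hence $u(x,t) = - \sin(3 t - 3 x)$.
Transform back: $c(x,t) = e^{x}u(x,t)$.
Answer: $c(x, t) = - e^{x} \sin(3 t - 3 x)$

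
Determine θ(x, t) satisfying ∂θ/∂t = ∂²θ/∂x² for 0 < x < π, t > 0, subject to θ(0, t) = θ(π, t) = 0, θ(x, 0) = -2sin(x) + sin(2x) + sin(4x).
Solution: Using separation of variables θ = X(x)G(t):
Eigenfunctions: sin(nx), n = 1, 2, 3, ...
General solution: θ(x, t) = Σ c_n sin(nx) exp(-n² t)
Matching θ(x,0) = -2sin(x) + sin(2x) + sin(4x) term by term: c_1=-2, c_2=1, c_4=1.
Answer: θ(x, t) = -2exp(-t)sin(x) + exp(-4t)sin(2x) + exp(-16t)sin(4x)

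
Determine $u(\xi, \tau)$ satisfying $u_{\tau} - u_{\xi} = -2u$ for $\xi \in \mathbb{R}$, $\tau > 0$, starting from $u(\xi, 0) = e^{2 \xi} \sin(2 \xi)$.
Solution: Substitute $u = e^{2\xi}w$, i.e. $w = e^{-2\xi}u$.
By the product rule, $u_{\xi} = e^{2\xi}(w_{\xi} + 2w)$, $u_{\tau} = e^{2\xi}w_{\tau}$.
Substituting into the PDE and dividing by $e^{2\xi}$: $w_{\tau} - (w_{\xi} + 2w) = -2w$.
The lower-order terms cancel, leaving the standard advection equation $w_{\tau} - w_{\xi} = 0$.
Initial data for $w$: $w(\xi,0) = e^{-2\xi}u(\xi,0) = \sin(2 \xi)$.
Solve for $w$:
  By method of characteristics (waves move left with speed 1):
  Along characteristics $\xi + \tau =$ const, $w$ is constant, so $w(\xi,\tau) = f(\xi + \tau)$ with $f = w( \cdot , 0)$.
Hence $w(\xi,\tau) = \sin(2 \xi + 2 \tau)$.
Transform back: $u(\xi,\tau) = e^{2\xi}w(\xi,\tau)$.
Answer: $u(\xi, \tau) = e^{2 \xi} \sin(2 \tau + 2 \xi)$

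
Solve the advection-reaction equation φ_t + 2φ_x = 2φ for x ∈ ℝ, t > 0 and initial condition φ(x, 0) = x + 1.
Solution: Substitute φ = exp(2t)u, i.e. u = exp(-2t)φ.
By the product rule, φ_t = exp(2t)(u_t + 2u), φ_x = exp(2t)u_x.
Substituting into the PDE and dividing by exp(2t): u_t + 2u + 2u_x = 2u.
The lower-order terms cancel, leaving the standard advection equation u_t + 2u_x = 0.
Initial data for u: u(x,0) = φ(x,0) = x + 1.
Solve for u:
  By method of characteristics (waves move right with speed 2):
  Along characteristics x - 2t = const, u is constant, so u(x,t) = f(x - 2t) with f = u(·, 0).
Hence u(x,t) = -2t + x + 1.
Transform back: φ(x,t) = exp(2t)u(x,t).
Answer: φ(x, t) = -2texp(2t) + xexp(2t) + exp(2t)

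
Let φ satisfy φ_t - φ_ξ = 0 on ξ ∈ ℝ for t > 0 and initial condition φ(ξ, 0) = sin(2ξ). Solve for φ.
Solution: By method of characteristics (waves move left with speed 1):
Along characteristics ξ + t = const, φ is constant, so φ(ξ,t) = f(ξ + t) with f = φ(·, 0).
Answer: φ(ξ, t) = sin(2t + 2ξ)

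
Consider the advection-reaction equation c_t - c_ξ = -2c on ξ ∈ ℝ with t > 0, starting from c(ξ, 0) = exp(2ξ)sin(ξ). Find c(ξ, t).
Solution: Substitute c = exp(2ξ)u.
Then c_ξ = exp(2ξ)(u_ξ + 2u), c_t = exp(2ξ)u_t; substituting and dividing by exp(2ξ), the lower-order terms cancel: u_t - u_ξ = 0 (standard advection equation).
Data for u: u(ξ,0) = exp(-2ξ)c(ξ,0) = sin(ξ).
By characteristics (dξ/dt = -1), u(ξ,t) = f(ξ + t) with f = u(·, 0).
So u(ξ,t) = sin(t + ξ), and c(ξ,t) = exp(2ξ)u(ξ,t).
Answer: c(ξ, t) = exp(2ξ)sin(t + ξ)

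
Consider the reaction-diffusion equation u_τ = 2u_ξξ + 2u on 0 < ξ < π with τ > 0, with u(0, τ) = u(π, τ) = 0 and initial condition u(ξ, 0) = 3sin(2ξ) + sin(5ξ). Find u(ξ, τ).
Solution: Substitute u = exp(2τ)w.
Then u_τ = exp(2τ)(w_τ + 2w), u_ξξ = exp(2τ)w_ξξ; substituting and dividing by exp(2τ), the lower-order terms cancel: w_τ = 2w_ξξ (standard heat equation).
Data for w: w(ξ,0) = u(ξ,0) = 3sin(2ξ) + sin(5ξ). The boundary conditions carry over: w(0,τ) = w(π,τ) = 0.
Separating variables: w = Σ c_n exp(-2n²τ) sin(nξ). From w(ξ,0) = 3sin(2ξ) + sin(5ξ): c_2=3, c_5=1.
So w(ξ,τ) = 3exp(-8τ)sin(2ξ) + exp(-50τ)sin(5ξ), and u(ξ,τ) = exp(2τ)w(ξ,τ).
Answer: u(ξ, τ) = 3exp(-6τ)sin(2ξ) + exp(-48τ)sin(5ξ)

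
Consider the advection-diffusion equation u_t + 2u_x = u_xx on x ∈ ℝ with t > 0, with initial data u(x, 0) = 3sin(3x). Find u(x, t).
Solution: Moving frame: η = x - 2t, σ = t, u = w(η,σ), so u_t = w_σ - 2w_η and u_xx = w_ηη.
Hence u_t + 2u_x = w_σ and the PDE becomes the heat equation w_σ = w_ηη on η ∈ ℝ.
Initial data: w(η,0) = u(η,0) = 3sin(3η). Each mode sin(nη) decays as exp(-n²σ) on ℝ, so w(η,σ) = Σ c_n exp(-n²σ) sin(nη) with c_3=3: w(η,σ) = 3exp(-9σ)sin(3η).
Substituting back: u(x,t) = w(x - 2t, t).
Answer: u(x, t) = -3exp(-9t)sin(6t - 3x)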